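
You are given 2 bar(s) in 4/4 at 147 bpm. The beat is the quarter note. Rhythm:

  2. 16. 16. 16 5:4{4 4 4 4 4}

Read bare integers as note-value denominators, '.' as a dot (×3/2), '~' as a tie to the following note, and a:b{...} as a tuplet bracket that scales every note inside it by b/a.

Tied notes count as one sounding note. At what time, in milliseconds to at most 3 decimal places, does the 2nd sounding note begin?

note 2 onset = 3b = 1224.49ms

1. 0.0ms @ 0 + 1224.49ms (3)
2. 1224.49ms @ 3 + 153.061ms (3/8)
3. 1377.551ms @ 27/8 + 153.061ms (3/8)
4. 1530.612ms @ 15/4 + 102.041ms (1/4)
5. 1632.653ms @ 4 + 326.531ms (4/5)
6. 1959.184ms @ 24/5 + 326.531ms (4/5)
7. 2285.714ms @ 28/5 + 326.531ms (4/5)
8. 2612.245ms @ 32/5 + 326.531ms (4/5)
9. 2938.776ms @ 36/5 + 326.531ms (4/5)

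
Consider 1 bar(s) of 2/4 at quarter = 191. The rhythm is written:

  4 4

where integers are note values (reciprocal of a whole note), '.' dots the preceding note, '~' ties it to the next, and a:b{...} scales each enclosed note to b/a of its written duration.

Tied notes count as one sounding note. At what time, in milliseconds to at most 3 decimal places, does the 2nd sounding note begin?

1. 0.0ms @ 0 + 314.136ms (1)
2. 314.136ms @ 1 + 314.136ms (1)

note 2 onset = 1b = 314.136ms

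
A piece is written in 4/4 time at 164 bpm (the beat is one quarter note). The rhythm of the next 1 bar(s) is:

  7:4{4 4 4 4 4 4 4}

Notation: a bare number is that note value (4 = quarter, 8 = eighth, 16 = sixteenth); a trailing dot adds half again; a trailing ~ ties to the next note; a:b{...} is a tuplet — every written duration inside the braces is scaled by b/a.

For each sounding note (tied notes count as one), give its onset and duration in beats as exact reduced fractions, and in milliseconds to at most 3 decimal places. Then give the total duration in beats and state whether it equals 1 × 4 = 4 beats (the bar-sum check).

1) 0.0ms=0b +209.059ms=4/7b
2) 209.059ms=4/7b +209.059ms=4/7b
3) 418.118ms=8/7b +209.059ms=4/7b
4) 627.178ms=12/7b +209.059ms=4/7b
5) 836.237ms=16/7b +209.059ms=4/7b
6) 1045.296ms=20/7b +209.059ms=4/7b
7) 1254.355ms=24/7b +209.059ms=4/7b
Σ=4b of 4 (164bpm 4/4) — PASS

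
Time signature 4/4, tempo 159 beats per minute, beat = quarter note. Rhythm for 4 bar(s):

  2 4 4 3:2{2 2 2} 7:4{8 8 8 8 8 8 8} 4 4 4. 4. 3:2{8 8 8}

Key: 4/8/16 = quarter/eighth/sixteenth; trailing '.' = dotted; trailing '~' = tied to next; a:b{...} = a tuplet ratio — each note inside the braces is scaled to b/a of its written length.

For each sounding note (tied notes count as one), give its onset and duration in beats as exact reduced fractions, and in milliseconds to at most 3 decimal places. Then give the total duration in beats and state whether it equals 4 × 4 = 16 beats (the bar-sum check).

1) 0.0ms=0b +754.717ms=2b
2) 754.717ms=2b +377.358ms=1b
3) 1132.075ms=3b +377.358ms=1b
4) 1509.434ms=4b +503.145ms=4/3b
5) 2012.579ms=16/3b +503.145ms=4/3b
6) 2515.723ms=20/3b +503.145ms=4/3b
7) 3018.868ms=8b +107.817ms=2/7b
8) 3126.685ms=58/7b +107.817ms=2/7b
9) 3234.501ms=60/7b +107.817ms=2/7b
10) 3342.318ms=62/7b +107.817ms=2/7b
11) 3450.135ms=64/7b +107.817ms=2/7b
12) 3557.951ms=66/7b +107.817ms=2/7b
13) 3665.768ms=68/7b +107.817ms=2/7b
14) 3773.585ms=10b +377.358ms=1b
15) 4150.943ms=11b +377.358ms=1b
16) 4528.302ms=12b +566.038ms=3/2b
17) 5094.34ms=27/2b +566.038ms=3/2b
18) 5660.377ms=15b +125.786ms=1/3b
19) 5786.164ms=46/3b +125.786ms=1/3b
20) 5911.95ms=47/3b +125.786ms=1/3b
Σ=16b of 16 (159bpm 4/4) — PASS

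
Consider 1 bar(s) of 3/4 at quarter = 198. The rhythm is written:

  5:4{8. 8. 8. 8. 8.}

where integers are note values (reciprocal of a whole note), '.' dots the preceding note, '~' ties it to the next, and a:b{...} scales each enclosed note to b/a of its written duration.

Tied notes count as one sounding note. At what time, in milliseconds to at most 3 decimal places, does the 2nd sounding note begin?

note 2 onset = 3/5b = 181.818ms

1. 0.0ms @ 0 + 181.818ms (3/5)
2. 181.818ms @ 3/5 + 181.818ms (3/5)
3. 363.636ms @ 6/5 + 181.818ms (3/5)
4. 545.455ms @ 9/5 + 181.818ms (3/5)
5. 727.273ms @ 12/5 + 181.818ms (3/5)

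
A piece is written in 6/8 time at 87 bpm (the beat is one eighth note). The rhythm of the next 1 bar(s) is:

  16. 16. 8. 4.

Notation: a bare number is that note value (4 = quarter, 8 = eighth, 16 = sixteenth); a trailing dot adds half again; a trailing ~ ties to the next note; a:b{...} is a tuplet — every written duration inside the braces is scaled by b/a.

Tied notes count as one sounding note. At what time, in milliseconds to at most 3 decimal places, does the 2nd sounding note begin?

note 2 onset = 3/4b = 517.241ms

1. 0.0ms @ 0 + 517.241ms (3/4)
2. 517.241ms @ 3/4 + 517.241ms (3/4)
3. 1034.483ms @ 3/2 + 1034.483ms (3/2)
4. 2068.966ms @ 3 + 2068.966ms (3)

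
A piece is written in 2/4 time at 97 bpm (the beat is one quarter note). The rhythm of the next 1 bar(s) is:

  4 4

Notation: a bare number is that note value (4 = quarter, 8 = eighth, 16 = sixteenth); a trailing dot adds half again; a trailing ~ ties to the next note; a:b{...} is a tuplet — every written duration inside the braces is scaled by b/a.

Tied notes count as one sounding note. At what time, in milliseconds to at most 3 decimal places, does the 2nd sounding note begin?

note 2 onset = 1b = 618.557ms

1. 0.0ms @ 0 + 618.557ms (1)
2. 618.557ms @ 1 + 618.557ms (1)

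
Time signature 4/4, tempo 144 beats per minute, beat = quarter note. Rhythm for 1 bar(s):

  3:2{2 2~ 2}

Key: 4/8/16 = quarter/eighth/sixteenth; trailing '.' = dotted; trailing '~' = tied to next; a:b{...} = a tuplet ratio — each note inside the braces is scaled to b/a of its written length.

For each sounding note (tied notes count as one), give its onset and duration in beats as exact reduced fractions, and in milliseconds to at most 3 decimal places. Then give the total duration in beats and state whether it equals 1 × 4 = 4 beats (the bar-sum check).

1) 0.0ms=0b +555.556ms=4/3b
2) 555.556ms=4/3b +1111.111ms=8/3b
Σ=4b of 4 (144bpm 4/4) — PASS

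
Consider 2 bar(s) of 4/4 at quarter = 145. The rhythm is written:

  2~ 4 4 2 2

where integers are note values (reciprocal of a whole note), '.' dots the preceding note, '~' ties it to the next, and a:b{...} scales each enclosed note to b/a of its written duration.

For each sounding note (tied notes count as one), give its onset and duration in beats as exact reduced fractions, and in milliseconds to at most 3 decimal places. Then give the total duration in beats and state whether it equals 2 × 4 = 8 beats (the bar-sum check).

1) 0.0ms=0b +1241.379ms=3b
2) 1241.379ms=3b +413.793ms=1b
3) 1655.172ms=4b +827.586ms=2b
4) 2482.759ms=6b +827.586ms=2b
Σ=8b of 8 (145bpm 4/4) — PASS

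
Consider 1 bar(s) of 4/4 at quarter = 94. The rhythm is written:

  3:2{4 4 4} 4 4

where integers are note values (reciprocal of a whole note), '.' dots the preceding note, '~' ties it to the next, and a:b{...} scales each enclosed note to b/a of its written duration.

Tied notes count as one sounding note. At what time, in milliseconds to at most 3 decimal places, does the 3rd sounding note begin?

note 3 onset = 4/3b = 851.064ms

1. 0.0ms @ 0 + 425.532ms (2/3)
2. 425.532ms @ 2/3 + 425.532ms (2/3)
3. 851.064ms @ 4/3 + 425.532ms (2/3)
4. 1276.596ms @ 2 + 638.298ms (1)
5. 1914.894ms @ 3 + 638.298ms (1)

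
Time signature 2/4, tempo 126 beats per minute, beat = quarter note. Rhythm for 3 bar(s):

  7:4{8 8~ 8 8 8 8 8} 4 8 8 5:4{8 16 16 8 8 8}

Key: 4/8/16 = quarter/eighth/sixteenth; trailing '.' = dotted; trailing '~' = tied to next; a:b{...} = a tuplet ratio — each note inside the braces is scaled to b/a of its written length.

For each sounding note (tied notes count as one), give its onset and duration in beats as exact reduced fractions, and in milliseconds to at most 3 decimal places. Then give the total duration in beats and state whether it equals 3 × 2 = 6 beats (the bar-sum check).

1) 0.0ms=0b +136.054ms=2/7b
2) 136.054ms=2/7b +272.109ms=4/7b
3) 408.163ms=6/7b +136.054ms=2/7b
4) 544.218ms=8/7b +136.054ms=2/7b
5) 680.272ms=10/7b +136.054ms=2/7b
6) 816.327ms=12/7b +136.054ms=2/7b
7) 952.381ms=2b +476.19ms=1b
8) 1428.571ms=3b +238.095ms=1/2b
9) 1666.667ms=7/2b +238.095ms=1/2b
10) 1904.762ms=4b +190.476ms=2/5b
11) 2095.238ms=22/5b +95.238ms=1/5b
12) 2190.476ms=23/5b +95.238ms=1/5b
13) 2285.714ms=24/5b +190.476ms=2/5b
14) 2476.19ms=26/5b +190.476ms=2/5b
15) 2666.667ms=28/5b +190.476ms=2/5b
Σ=6b of 6 (126bpm 2/4) — PASS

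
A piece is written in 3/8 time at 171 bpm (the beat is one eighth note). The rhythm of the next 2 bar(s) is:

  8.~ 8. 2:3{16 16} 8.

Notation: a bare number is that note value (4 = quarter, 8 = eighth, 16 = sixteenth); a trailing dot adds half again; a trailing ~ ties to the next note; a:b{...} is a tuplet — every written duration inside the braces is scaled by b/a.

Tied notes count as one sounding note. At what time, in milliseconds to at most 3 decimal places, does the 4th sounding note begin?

1. 0.0ms @ 0 + 1052.632ms (3)
2. 1052.632ms @ 3 + 263.158ms (3/4)
3. 1315.789ms @ 15/4 + 263.158ms (3/4)
4. 1578.947ms @ 9/2 + 526.316ms (3/2)

note 4 onset = 9/2b = 1578.947ms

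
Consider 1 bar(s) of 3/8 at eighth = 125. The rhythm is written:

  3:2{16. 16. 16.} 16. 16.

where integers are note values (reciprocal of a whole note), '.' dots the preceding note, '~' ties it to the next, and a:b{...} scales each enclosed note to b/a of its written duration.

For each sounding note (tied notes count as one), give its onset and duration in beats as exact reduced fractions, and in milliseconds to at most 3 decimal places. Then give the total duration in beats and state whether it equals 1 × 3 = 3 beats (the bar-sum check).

1) 0.0ms=0b +240.0ms=1/2b
2) 240.0ms=1/2b +240.0ms=1/2b
3) 480.0ms=1b +240.0ms=1/2b
4) 720.0ms=3/2b +360.0ms=3/4b
5) 1080.0ms=9/4b +360.0ms=3/4b
Σ=3b of 3 (125bpm 3/8) — PASS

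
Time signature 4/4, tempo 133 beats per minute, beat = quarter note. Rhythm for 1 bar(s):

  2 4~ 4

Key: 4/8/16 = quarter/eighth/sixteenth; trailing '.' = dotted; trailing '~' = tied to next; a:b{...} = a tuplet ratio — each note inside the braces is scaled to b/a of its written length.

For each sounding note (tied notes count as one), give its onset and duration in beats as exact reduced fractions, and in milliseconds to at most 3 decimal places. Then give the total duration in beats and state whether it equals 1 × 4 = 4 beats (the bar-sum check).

1) 0.0ms=0b +902.256ms=2b
2) 902.256ms=2b +902.256ms=2b
Σ=4b of 4 (133bpm 4/4) — PASS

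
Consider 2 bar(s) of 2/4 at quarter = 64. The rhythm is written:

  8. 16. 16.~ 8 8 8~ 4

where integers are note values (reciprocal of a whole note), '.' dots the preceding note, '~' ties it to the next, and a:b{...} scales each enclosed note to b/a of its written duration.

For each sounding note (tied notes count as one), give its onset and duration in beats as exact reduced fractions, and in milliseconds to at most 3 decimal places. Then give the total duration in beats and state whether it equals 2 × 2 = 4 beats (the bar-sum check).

1) 0.0ms=0b +703.125ms=3/4b
2) 703.125ms=3/4b +351.562ms=3/8b
3) 1054.688ms=9/8b +820.312ms=7/8b
4) 1875.0ms=2b +468.75ms=1/2b
5) 2343.75ms=5/2b +1406.25ms=3/2b
Σ=4b of 4 (64bpm 2/4) — PASS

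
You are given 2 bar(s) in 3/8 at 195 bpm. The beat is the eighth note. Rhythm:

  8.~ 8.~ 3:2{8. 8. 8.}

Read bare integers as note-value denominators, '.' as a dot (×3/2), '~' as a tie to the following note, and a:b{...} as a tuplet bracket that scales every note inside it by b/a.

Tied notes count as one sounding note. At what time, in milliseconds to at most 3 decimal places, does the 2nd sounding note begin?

1. 0.0ms @ 0 + 1230.769ms (4)
2. 1230.769ms @ 4 + 307.692ms (1)
3. 1538.462ms @ 5 + 307.692ms (1)

note 2 onset = 4b = 1230.769ms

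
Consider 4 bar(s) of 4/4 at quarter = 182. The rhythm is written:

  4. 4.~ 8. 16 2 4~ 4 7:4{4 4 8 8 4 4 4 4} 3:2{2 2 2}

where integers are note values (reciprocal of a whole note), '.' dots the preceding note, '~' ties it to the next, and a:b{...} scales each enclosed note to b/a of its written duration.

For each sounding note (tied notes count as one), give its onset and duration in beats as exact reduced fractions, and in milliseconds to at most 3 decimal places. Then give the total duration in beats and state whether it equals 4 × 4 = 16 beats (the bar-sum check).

1) 0.0ms=0b +494.505ms=3/2b
2) 494.505ms=3/2b +741.758ms=9/4b
3) 1236.264ms=15/4b +82.418ms=1/4b
4) 1318.681ms=4b +659.341ms=2b
5) 1978.022ms=6b +659.341ms=2b
6) 2637.363ms=8b +188.383ms=4/7b
7) 2825.746ms=60/7b +188.383ms=4/7b
8) 3014.129ms=64/7b +94.192ms=2/7b
9) 3108.32ms=66/7b +94.192ms=2/7b
10) 3202.512ms=68/7b +188.383ms=4/7b
11) 3390.895ms=72/7b +188.383ms=4/7b
12) 3579.278ms=76/7b +188.383ms=4/7b
13) 3767.661ms=80/7b +188.383ms=4/7b
14) 3956.044ms=12b +439.56ms=4/3b
15) 4395.604ms=40/3b +439.56ms=4/3b
16) 4835.165ms=44/3b +439.56ms=4/3b
Σ=16b of 16 (182bpm 4/4) — PASS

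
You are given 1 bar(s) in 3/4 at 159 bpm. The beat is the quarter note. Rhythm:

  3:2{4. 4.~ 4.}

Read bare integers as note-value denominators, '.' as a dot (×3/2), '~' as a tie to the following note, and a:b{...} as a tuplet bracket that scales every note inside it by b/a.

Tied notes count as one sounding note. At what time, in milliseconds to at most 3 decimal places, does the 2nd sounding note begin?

note 2 onset = 1b = 377.358ms

1. 0.0ms @ 0 + 377.358ms (1)
2. 377.358ms @ 1 + 754.717ms (2)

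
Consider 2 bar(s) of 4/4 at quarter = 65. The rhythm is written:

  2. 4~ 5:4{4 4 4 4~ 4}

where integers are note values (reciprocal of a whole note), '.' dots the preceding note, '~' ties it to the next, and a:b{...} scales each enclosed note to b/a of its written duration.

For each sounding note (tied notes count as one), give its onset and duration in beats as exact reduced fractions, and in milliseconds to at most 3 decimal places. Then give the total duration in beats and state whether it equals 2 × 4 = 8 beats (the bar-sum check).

1) 0.0ms=0b +2769.231ms=3b
2) 2769.231ms=3b +1661.538ms=9/5b
3) 4430.769ms=24/5b +738.462ms=4/5b
4) 5169.231ms=28/5b +738.462ms=4/5b
5) 5907.692ms=32/5b +1476.923ms=8/5b
Σ=8b of 8 (65bpm 4/4) — PASS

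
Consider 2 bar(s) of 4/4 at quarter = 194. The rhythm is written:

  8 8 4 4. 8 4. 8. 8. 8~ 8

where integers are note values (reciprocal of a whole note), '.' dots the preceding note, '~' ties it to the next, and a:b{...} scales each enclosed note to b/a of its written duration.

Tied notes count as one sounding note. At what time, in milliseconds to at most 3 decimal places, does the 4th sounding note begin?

note 4 onset = 2b = 618.557ms

1. 0.0ms @ 0 + 154.639ms (1/2)
2. 154.639ms @ 1/2 + 154.639ms (1/2)
3. 309.278ms @ 1 + 309.278ms (1)
4. 618.557ms @ 2 + 463.918ms (3/2)
5. 1082.474ms @ 7/2 + 154.639ms (1/2)
6. 1237.113ms @ 4 + 463.918ms (3/2)
7. 1701.031ms @ 11/2 + 231.959ms (3/4)
8. 1932.99ms @ 25/4 + 231.959ms (3/4)
9. 2164.948ms @ 7 + 309.278ms (1)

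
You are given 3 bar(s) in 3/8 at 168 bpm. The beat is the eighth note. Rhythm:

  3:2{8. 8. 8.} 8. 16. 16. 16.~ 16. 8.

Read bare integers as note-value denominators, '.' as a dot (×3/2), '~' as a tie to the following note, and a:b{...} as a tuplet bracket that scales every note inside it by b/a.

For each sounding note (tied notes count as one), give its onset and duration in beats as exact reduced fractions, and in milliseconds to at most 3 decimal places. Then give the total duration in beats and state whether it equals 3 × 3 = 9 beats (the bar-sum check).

1) 0.0ms=0b +357.143ms=1b
2) 357.143ms=1b +357.143ms=1b
3) 714.286ms=2b +357.143ms=1b
4) 1071.429ms=3b +535.714ms=3/2b
5) 1607.143ms=9/2b +267.857ms=3/4b
6) 1875.0ms=21/4b +267.857ms=3/4b
7) 2142.857ms=6b +535.714ms=3/2b
8) 2678.571ms=15/2b +535.714ms=3/2b
Σ=9b of 9 (168bpm 3/8) — PASS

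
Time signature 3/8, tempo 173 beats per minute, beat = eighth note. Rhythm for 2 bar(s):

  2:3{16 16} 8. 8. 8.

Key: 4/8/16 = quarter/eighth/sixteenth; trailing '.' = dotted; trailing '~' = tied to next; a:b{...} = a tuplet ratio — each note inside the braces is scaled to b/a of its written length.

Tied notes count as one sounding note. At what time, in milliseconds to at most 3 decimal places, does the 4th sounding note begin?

1. 0.0ms @ 0 + 260.116ms (3/4)
2. 260.116ms @ 3/4 + 260.116ms (3/4)
3. 520.231ms @ 3/2 + 520.231ms (3/2)
4. 1040.462ms @ 3 + 520.231ms (3/2)
5. 1560.694ms @ 9/2 + 520.231ms (3/2)

note 4 onset = 3b = 1040.462ms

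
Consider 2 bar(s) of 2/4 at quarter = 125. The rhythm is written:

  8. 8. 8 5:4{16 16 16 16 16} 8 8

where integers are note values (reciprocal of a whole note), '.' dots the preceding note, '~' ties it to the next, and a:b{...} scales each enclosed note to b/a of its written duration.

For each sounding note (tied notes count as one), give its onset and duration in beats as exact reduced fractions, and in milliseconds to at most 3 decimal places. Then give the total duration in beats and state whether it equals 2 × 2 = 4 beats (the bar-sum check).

1) 0.0ms=0b +360.0ms=3/4b
2) 360.0ms=3/4b +360.0ms=3/4b
3) 720.0ms=3/2b +240.0ms=1/2b
4) 960.0ms=2b +96.0ms=1/5b
5) 1056.0ms=11/5b +96.0ms=1/5b
6) 1152.0ms=12/5b +96.0ms=1/5b
7) 1248.0ms=13/5b +96.0ms=1/5b
8) 1344.0ms=14/5b +96.0ms=1/5b
9) 1440.0ms=3b +240.0ms=1/2b
10) 1680.0ms=7/2b +240.0ms=1/2b
Σ=4b of 4 (125bpm 2/4) — PASS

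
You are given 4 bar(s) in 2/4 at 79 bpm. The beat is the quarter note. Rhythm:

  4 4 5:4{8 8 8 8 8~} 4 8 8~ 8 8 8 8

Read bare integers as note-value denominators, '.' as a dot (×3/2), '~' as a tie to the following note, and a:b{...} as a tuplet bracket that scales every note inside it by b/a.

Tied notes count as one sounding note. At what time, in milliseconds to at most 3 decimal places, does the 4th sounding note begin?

note 4 onset = 12/5b = 1822.785ms

1. 0.0ms @ 0 + 759.494ms (1)
2. 759.494ms @ 1 + 759.494ms (1)
3. 1518.987ms @ 2 + 303.797ms (2/5)
4. 1822.785ms @ 12/5 + 303.797ms (2/5)
5. 2126.582ms @ 14/5 + 303.797ms (2/5)
6. 2430.38ms @ 16/5 + 303.797ms (2/5)
7. 2734.177ms @ 18/5 + 1063.291ms (7/5)
8. 3797.468ms @ 5 + 379.747ms (1/2)
9. 4177.215ms @ 11/2 + 759.494ms (1)
10. 4936.709ms @ 13/2 + 379.747ms (1/2)
11. 5316.456ms @ 7 + 379.747ms (1/2)
12. 5696.203ms @ 15/2 + 379.747ms (1/2)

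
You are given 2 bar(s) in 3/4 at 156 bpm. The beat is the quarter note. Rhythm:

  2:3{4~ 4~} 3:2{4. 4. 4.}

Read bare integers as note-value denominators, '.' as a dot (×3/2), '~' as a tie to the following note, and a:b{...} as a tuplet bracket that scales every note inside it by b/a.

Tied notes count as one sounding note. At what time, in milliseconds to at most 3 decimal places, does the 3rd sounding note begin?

note 3 onset = 5b = 1923.077ms

1. 0.0ms @ 0 + 1538.462ms (4)
2. 1538.462ms @ 4 + 384.615ms (1)
3. 1923.077ms @ 5 + 384.615ms (1)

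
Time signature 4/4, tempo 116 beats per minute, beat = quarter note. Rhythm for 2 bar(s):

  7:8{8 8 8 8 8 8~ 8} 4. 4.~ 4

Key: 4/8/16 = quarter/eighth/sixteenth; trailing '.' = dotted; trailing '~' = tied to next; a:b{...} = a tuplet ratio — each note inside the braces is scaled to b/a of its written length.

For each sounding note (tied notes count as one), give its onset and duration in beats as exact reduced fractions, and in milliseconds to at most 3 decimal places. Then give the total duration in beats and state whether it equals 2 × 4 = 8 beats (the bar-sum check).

1) 0.0ms=0b +295.567ms=4/7b
2) 295.567ms=4/7b +295.567ms=4/7b
3) 591.133ms=8/7b +295.567ms=4/7b
4) 886.7ms=12/7b +295.567ms=4/7b
5) 1182.266ms=16/7b +295.567ms=4/7b
6) 1477.833ms=20/7b +591.133ms=8/7b
7) 2068.966ms=4b +775.862ms=3/2b
8) 2844.828ms=11/2b +1293.103ms=5/2b
Σ=8b of 8 (116bpm 4/4) — PASS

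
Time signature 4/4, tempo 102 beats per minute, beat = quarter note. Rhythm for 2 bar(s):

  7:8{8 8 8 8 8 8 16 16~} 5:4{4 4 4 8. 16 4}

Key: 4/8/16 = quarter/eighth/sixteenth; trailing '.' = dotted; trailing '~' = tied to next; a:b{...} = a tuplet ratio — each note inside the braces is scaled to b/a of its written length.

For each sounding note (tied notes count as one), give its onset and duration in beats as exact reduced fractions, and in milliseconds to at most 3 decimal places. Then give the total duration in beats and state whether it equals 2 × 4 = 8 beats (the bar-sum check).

1) 0.0ms=0b +336.134ms=4/7b
2) 336.134ms=4/7b +336.134ms=4/7b
3) 672.269ms=8/7b +336.134ms=4/7b
4) 1008.403ms=12/7b +336.134ms=4/7b
5) 1344.538ms=16/7b +336.134ms=4/7b
6) 1680.672ms=20/7b +336.134ms=4/7b
7) 2016.807ms=24/7b +168.067ms=2/7b
8) 2184.874ms=26/7b +638.655ms=38/35b
9) 2823.529ms=24/5b +470.588ms=4/5b
10) 3294.118ms=28/5b +470.588ms=4/5b
11) 3764.706ms=32/5b +352.941ms=3/5b
12) 4117.647ms=7b +117.647ms=1/5b
13) 4235.294ms=36/5b +470.588ms=4/5b
Σ=8b of 8 (102bpm 4/4) — PASS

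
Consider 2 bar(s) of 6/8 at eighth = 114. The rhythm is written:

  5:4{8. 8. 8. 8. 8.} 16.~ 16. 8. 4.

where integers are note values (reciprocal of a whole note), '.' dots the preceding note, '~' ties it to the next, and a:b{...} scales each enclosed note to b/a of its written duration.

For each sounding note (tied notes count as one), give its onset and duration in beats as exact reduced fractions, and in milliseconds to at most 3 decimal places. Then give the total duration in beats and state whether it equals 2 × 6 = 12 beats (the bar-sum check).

1) 0.0ms=0b +631.579ms=6/5b
2) 631.579ms=6/5b +631.579ms=6/5b
3) 1263.158ms=12/5b +631.579ms=6/5b
4) 1894.737ms=18/5b +631.579ms=6/5b
5) 2526.316ms=24/5b +631.579ms=6/5b
6) 3157.895ms=6b +789.474ms=3/2b
7) 3947.368ms=15/2b +789.474ms=3/2b
8) 4736.842ms=9b +1578.947ms=3b
Σ=12b of 12 (114bpm 6/8) — PASS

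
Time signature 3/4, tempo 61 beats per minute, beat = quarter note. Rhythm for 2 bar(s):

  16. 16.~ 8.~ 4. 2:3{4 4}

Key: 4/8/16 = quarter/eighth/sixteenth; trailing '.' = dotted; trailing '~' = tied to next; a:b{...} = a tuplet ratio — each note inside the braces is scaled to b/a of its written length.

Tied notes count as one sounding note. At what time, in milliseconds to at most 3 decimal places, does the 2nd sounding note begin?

1. 0.0ms @ 0 + 368.852ms (3/8)
2. 368.852ms @ 3/8 + 2581.967ms (21/8)
3. 2950.82ms @ 3 + 1475.41ms (3/2)
4. 4426.23ms @ 9/2 + 1475.41ms (3/2)

note 2 onset = 3/8b = 368.852ms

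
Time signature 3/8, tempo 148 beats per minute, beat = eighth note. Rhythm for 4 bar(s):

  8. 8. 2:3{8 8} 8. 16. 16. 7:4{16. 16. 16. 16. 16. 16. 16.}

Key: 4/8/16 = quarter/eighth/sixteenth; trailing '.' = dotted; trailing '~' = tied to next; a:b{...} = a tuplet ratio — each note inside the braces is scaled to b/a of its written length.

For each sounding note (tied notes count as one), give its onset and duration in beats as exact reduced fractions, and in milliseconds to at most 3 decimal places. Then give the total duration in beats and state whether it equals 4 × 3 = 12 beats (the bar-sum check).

1) 0.0ms=0b +608.108ms=3/2b
2) 608.108ms=3/2b +608.108ms=3/2b
3) 1216.216ms=3b +608.108ms=3/2b
4) 1824.324ms=9/2b +608.108ms=3/2b
5) 2432.432ms=6b +608.108ms=3/2b
6) 3040.541ms=15/2b +304.054ms=3/4b
7) 3344.595ms=33/4b +304.054ms=3/4b
8) 3648.649ms=9b +173.745ms=3/7b
9) 3822.394ms=66/7b +173.745ms=3/7b
10) 3996.139ms=69/7b +173.745ms=3/7b
11) 4169.884ms=72/7b +173.745ms=3/7b
12) 4343.629ms=75/7b +173.745ms=3/7b
13) 4517.375ms=78/7b +173.745ms=3/7b
14) 4691.12ms=81/7b +173.745ms=3/7b
Σ=12b of 12 (148bpm 3/8) — PASS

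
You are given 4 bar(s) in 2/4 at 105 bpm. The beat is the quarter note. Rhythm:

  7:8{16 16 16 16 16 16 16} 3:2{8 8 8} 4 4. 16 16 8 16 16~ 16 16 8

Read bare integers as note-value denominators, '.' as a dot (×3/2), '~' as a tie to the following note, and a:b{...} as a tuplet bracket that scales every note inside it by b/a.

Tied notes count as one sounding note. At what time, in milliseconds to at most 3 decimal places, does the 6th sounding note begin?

1. 0.0ms @ 0 + 163.265ms (2/7)
2. 163.265ms @ 2/7 + 163.265ms (2/7)
3. 326.531ms @ 4/7 + 163.265ms (2/7)
4. 489.796ms @ 6/7 + 163.265ms (2/7)
5. 653.061ms @ 8/7 + 163.265ms (2/7)
6. 816.327ms @ 10/7 + 163.265ms (2/7)
7. 979.592ms @ 12/7 + 163.265ms (2/7)
8. 1142.857ms @ 2 + 190.476ms (1/3)
9. 1333.333ms @ 7/3 + 190.476ms (1/3)
10. 1523.81ms @ 8/3 + 190.476ms (1/3)
11. 1714.286ms @ 3 + 571.429ms (1)
12. 2285.714ms @ 4 + 857.143ms (3/2)
13. 3142.857ms @ 11/2 + 142.857ms (1/4)
14. 3285.714ms @ 23/4 + 142.857ms (1/4)
15. 3428.571ms @ 6 + 285.714ms (1/2)
16. 3714.286ms @ 13/2 + 142.857ms (1/4)
17. 3857.143ms @ 27/4 + 285.714ms (1/2)
18. 4142.857ms @ 29/4 + 142.857ms (1/4)
19. 4285.714ms @ 15/2 + 285.714ms (1/2)

note 6 onset = 10/7b = 816.327ms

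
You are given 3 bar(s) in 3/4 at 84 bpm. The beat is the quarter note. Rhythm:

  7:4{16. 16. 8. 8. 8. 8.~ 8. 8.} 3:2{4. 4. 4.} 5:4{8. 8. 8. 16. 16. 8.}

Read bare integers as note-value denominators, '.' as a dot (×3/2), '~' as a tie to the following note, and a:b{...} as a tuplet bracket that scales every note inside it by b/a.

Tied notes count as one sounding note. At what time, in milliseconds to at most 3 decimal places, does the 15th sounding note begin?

note 15 onset = 81/10b = 5785.714ms

1. 0.0ms @ 0 + 153.061ms (3/14)
2. 153.061ms @ 3/14 + 153.061ms (3/14)
3. 306.122ms @ 3/7 + 306.122ms (3/7)
4. 612.245ms @ 6/7 + 306.122ms (3/7)
5. 918.367ms @ 9/7 + 306.122ms (3/7)
6. 1224.49ms @ 12/7 + 612.245ms (6/7)
7. 1836.735ms @ 18/7 + 306.122ms (3/7)
8. 2142.857ms @ 3 + 714.286ms (1)
9. 2857.143ms @ 4 + 714.286ms (1)
10. 3571.429ms @ 5 + 714.286ms (1)
11. 4285.714ms @ 6 + 428.571ms (3/5)
12. 4714.286ms @ 33/5 + 428.571ms (3/5)
13. 5142.857ms @ 36/5 + 428.571ms (3/5)
14. 5571.429ms @ 39/5 + 214.286ms (3/10)
15. 5785.714ms @ 81/10 + 214.286ms (3/10)
16. 6000.0ms @ 42/5 + 428.571ms (3/5)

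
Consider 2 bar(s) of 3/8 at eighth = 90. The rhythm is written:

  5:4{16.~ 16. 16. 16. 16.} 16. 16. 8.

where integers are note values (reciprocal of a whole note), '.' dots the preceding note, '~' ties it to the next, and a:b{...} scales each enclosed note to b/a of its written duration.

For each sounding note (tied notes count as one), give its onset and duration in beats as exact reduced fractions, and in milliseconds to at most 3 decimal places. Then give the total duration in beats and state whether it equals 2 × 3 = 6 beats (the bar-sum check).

1) 0.0ms=0b +800.0ms=6/5b
2) 800.0ms=6/5b +400.0ms=3/5b
3) 1200.0ms=9/5b +400.0ms=3/5b
4) 1600.0ms=12/5b +400.0ms=3/5b
5) 2000.0ms=3b +500.0ms=3/4b
6) 2500.0ms=15/4b +500.0ms=3/4b
7) 3000.0ms=9/2b +1000.0ms=3/2b
Σ=6b of 6 (90bpm 3/8) — PASS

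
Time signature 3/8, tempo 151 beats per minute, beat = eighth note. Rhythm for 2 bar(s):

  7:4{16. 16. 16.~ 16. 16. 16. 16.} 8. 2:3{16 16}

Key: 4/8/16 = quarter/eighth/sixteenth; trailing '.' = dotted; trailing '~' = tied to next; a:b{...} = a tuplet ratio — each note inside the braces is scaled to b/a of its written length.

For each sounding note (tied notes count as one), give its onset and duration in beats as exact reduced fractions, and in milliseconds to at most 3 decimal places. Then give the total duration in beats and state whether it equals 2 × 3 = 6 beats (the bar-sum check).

1) 0.0ms=0b +170.293ms=3/7b
2) 170.293ms=3/7b +170.293ms=3/7b
3) 340.587ms=6/7b +340.587ms=6/7b
4) 681.173ms=12/7b +170.293ms=3/7b
5) 851.466ms=15/7b +170.293ms=3/7b
6) 1021.76ms=18/7b +170.293ms=3/7b
7) 1192.053ms=3b +596.026ms=3/2b
8) 1788.079ms=9/2b +298.013ms=3/4b
9) 2086.093ms=21/4b +298.013ms=3/4b
Σ=6b of 6 (151bpm 3/8) — PASS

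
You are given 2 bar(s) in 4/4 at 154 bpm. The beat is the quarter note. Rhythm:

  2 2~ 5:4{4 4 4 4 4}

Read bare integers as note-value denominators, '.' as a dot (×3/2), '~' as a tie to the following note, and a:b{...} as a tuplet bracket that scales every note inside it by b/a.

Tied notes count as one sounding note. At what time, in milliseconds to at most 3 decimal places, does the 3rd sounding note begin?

1. 0.0ms @ 0 + 779.221ms (2)
2. 779.221ms @ 2 + 1090.909ms (14/5)
3. 1870.13ms @ 24/5 + 311.688ms (4/5)
4. 2181.818ms @ 28/5 + 311.688ms (4/5)
5. 2493.506ms @ 32/5 + 311.688ms (4/5)
6. 2805.195ms @ 36/5 + 311.688ms (4/5)

note 3 onset = 24/5b = 1870.13ms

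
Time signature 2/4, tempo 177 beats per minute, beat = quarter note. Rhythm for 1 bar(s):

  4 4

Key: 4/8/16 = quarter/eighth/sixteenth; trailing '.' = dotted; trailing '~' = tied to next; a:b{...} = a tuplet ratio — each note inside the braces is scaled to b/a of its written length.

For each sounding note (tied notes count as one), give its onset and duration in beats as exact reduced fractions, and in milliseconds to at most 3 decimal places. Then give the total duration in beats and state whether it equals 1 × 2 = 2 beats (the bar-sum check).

1) 0.0ms=0b +338.983ms=1b
2) 338.983ms=1b +338.983ms=1b
Σ=2b of 2 (177bpm 2/4) — PASS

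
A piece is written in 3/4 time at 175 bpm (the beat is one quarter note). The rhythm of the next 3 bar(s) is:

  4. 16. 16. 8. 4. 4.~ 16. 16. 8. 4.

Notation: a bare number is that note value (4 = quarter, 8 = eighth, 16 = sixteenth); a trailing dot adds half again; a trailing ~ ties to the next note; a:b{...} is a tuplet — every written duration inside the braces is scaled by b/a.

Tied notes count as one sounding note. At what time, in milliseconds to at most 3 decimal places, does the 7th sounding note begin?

note 7 onset = 51/8b = 2185.714ms

1. 0.0ms @ 0 + 514.286ms (3/2)
2. 514.286ms @ 3/2 + 128.571ms (3/8)
3. 642.857ms @ 15/8 + 128.571ms (3/8)
4. 771.429ms @ 9/4 + 257.143ms (3/4)
5. 1028.571ms @ 3 + 514.286ms (3/2)
6. 1542.857ms @ 9/2 + 642.857ms (15/8)
7. 2185.714ms @ 51/8 + 128.571ms (3/8)
8. 2314.286ms @ 27/4 + 257.143ms (3/4)
9. 2571.429ms @ 15/2 + 514.286ms (3/2)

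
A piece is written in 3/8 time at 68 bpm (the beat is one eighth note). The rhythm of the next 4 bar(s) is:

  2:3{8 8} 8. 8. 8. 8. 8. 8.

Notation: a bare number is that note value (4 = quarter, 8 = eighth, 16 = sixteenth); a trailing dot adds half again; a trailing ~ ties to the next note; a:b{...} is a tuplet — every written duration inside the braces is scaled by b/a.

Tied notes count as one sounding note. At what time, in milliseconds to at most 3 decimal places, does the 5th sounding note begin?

note 5 onset = 6b = 5294.118ms

1. 0.0ms @ 0 + 1323.529ms (3/2)
2. 1323.529ms @ 3/2 + 1323.529ms (3/2)
3. 2647.059ms @ 3 + 1323.529ms (3/2)
4. 3970.588ms @ 9/2 + 1323.529ms (3/2)
5. 5294.118ms @ 6 + 1323.529ms (3/2)
6. 6617.647ms @ 15/2 + 1323.529ms (3/2)
7. 7941.176ms @ 9 + 1323.529ms (3/2)
8. 9264.706ms @ 21/2 + 1323.529ms (3/2)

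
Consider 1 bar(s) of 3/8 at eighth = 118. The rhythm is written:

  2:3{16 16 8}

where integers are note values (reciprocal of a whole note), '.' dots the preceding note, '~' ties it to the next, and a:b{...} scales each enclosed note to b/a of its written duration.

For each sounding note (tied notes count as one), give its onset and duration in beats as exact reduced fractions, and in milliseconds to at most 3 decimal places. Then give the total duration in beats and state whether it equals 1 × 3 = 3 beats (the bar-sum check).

1) 0.0ms=0b +381.356ms=3/4b
2) 381.356ms=3/4b +381.356ms=3/4b
3) 762.712ms=3/2b +762.712ms=3/2b
Σ=3b of 3 (118bpm 3/8) — PASS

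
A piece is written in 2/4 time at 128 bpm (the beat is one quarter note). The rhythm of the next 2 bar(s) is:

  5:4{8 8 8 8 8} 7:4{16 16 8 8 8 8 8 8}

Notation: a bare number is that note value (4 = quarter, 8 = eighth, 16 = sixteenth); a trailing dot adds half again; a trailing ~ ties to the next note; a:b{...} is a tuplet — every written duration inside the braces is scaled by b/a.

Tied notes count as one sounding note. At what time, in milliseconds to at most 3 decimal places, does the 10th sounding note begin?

note 10 onset = 20/7b = 1339.286ms

1. 0.0ms @ 0 + 187.5ms (2/5)
2. 187.5ms @ 2/5 + 187.5ms (2/5)
3. 375.0ms @ 4/5 + 187.5ms (2/5)
4. 562.5ms @ 6/5 + 187.5ms (2/5)
5. 750.0ms @ 8/5 + 187.5ms (2/5)
6. 937.5ms @ 2 + 66.964ms (1/7)
7. 1004.464ms @ 15/7 + 66.964ms (1/7)
8. 1071.429ms @ 16/7 + 133.929ms (2/7)
9. 1205.357ms @ 18/7 + 133.929ms (2/7)
10. 1339.286ms @ 20/7 + 133.929ms (2/7)
11. 1473.214ms @ 22/7 + 133.929ms (2/7)
12. 1607.143ms @ 24/7 + 133.929ms (2/7)
13. 1741.071ms @ 26/7 + 133.929ms (2/7)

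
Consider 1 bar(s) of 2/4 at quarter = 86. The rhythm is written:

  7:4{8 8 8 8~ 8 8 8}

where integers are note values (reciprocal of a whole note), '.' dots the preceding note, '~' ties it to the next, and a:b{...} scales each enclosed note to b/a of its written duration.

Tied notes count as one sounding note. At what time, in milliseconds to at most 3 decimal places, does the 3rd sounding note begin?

1. 0.0ms @ 0 + 199.336ms (2/7)
2. 199.336ms @ 2/7 + 199.336ms (2/7)
3. 398.671ms @ 4/7 + 199.336ms (2/7)
4. 598.007ms @ 6/7 + 398.671ms (4/7)
5. 996.678ms @ 10/7 + 199.336ms (2/7)
6. 1196.013ms @ 12/7 + 199.336ms (2/7)

note 3 onset = 4/7b = 398.671ms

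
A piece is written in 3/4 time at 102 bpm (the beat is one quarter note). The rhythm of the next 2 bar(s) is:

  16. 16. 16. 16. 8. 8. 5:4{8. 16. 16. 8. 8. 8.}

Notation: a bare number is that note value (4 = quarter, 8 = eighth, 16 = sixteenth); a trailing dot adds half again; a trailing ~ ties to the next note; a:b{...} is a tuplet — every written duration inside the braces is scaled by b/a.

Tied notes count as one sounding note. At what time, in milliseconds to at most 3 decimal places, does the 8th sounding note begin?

note 8 onset = 18/5b = 2117.647ms

1. 0.0ms @ 0 + 220.588ms (3/8)
2. 220.588ms @ 3/8 + 220.588ms (3/8)
3. 441.176ms @ 3/4 + 220.588ms (3/8)
4. 661.765ms @ 9/8 + 220.588ms (3/8)
5. 882.353ms @ 3/2 + 441.176ms (3/4)
6. 1323.529ms @ 9/4 + 441.176ms (3/4)
7. 1764.706ms @ 3 + 352.941ms (3/5)
8. 2117.647ms @ 18/5 + 176.471ms (3/10)
9. 2294.118ms @ 39/10 + 176.471ms (3/10)
10. 2470.588ms @ 21/5 + 352.941ms (3/5)
11. 2823.529ms @ 24/5 + 352.941ms (3/5)
12. 3176.471ms @ 27/5 + 352.941ms (3/5)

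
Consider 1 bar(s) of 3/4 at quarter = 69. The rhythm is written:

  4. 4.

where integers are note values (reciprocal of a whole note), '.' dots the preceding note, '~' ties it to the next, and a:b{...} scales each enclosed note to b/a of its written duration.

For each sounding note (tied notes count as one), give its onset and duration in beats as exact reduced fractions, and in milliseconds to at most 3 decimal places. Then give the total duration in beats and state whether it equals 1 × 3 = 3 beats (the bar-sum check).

1) 0.0ms=0b +1304.348ms=3/2b
2) 1304.348ms=3/2b +1304.348ms=3/2b
Σ=3b of 3 (69bpm 3/4) — PASS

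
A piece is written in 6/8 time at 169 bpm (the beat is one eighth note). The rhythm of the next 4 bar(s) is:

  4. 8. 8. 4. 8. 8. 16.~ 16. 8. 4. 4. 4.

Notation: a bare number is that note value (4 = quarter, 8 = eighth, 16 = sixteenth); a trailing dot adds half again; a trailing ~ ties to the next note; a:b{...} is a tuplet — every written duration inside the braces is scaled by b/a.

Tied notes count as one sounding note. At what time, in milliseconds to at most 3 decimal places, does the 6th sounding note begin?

1. 0.0ms @ 0 + 1065.089ms (3)
2. 1065.089ms @ 3 + 532.544ms (3/2)
3. 1597.633ms @ 9/2 + 532.544ms (3/2)
4. 2130.178ms @ 6 + 1065.089ms (3)
5. 3195.266ms @ 9 + 532.544ms (3/2)
6. 3727.811ms @ 21/2 + 532.544ms (3/2)
7. 4260.355ms @ 12 + 532.544ms (3/2)
8. 4792.899ms @ 27/2 + 532.544ms (3/2)
9. 5325.444ms @ 15 + 1065.089ms (3)
10. 6390.533ms @ 18 + 1065.089ms (3)
11. 7455.621ms @ 21 + 1065.089ms (3)

note 6 onset = 21/2b = 3727.811ms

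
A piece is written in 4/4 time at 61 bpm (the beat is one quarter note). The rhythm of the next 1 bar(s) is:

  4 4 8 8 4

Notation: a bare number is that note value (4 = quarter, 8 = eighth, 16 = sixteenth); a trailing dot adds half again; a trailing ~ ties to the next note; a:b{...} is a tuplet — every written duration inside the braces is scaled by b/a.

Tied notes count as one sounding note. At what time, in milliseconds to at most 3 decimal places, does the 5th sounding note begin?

note 5 onset = 3b = 2950.82ms

1. 0.0ms @ 0 + 983.607ms (1)
2. 983.607ms @ 1 + 983.607ms (1)
3. 1967.213ms @ 2 + 491.803ms (1/2)
4. 2459.016ms @ 5/2 + 491.803ms (1/2)
5. 2950.82ms @ 3 + 983.607ms (1)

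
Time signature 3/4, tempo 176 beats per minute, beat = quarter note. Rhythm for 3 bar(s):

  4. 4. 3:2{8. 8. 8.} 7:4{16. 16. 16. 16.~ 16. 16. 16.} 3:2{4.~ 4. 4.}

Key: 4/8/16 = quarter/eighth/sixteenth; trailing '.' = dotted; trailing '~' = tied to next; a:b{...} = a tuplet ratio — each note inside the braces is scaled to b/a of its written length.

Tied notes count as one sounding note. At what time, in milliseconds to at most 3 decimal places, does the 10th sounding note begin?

1. 0.0ms @ 0 + 511.364ms (3/2)
2. 511.364ms @ 3/2 + 511.364ms (3/2)
3. 1022.727ms @ 3 + 170.455ms (1/2)
4. 1193.182ms @ 7/2 + 170.455ms (1/2)
5. 1363.636ms @ 4 + 170.455ms (1/2)
6. 1534.091ms @ 9/2 + 73.052ms (3/14)
7. 1607.143ms @ 33/7 + 73.052ms (3/14)
8. 1680.195ms @ 69/14 + 73.052ms (3/14)
9. 1753.247ms @ 36/7 + 146.104ms (3/7)
10. 1899.351ms @ 39/7 + 73.052ms (3/14)
11. 1972.403ms @ 81/14 + 73.052ms (3/14)
12. 2045.455ms @ 6 + 681.818ms (2)
13. 2727.273ms @ 8 + 340.909ms (1)

note 10 onset = 39/7b = 1899.351ms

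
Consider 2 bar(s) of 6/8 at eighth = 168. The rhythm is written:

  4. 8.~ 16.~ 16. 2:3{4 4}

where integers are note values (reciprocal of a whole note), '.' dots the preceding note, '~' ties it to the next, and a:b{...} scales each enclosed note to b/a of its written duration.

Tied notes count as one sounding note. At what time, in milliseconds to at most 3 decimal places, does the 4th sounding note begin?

1. 0.0ms @ 0 + 1071.429ms (3)
2. 1071.429ms @ 3 + 1071.429ms (3)
3. 2142.857ms @ 6 + 1071.429ms (3)
4. 3214.286ms @ 9 + 1071.429ms (3)

note 4 onset = 9b = 3214.286ms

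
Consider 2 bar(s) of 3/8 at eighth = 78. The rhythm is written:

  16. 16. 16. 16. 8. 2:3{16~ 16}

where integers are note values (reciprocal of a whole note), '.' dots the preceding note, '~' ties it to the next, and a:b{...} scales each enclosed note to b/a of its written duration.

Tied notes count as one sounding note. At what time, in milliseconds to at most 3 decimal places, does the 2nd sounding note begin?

note 2 onset = 3/4b = 576.923ms

1. 0.0ms @ 0 + 576.923ms (3/4)
2. 576.923ms @ 3/4 + 576.923ms (3/4)
3. 1153.846ms @ 3/2 + 576.923ms (3/4)
4. 1730.769ms @ 9/4 + 576.923ms (3/4)
5. 2307.692ms @ 3 + 1153.846ms (3/2)
6. 3461.538ms @ 9/2 + 1153.846ms (3/2)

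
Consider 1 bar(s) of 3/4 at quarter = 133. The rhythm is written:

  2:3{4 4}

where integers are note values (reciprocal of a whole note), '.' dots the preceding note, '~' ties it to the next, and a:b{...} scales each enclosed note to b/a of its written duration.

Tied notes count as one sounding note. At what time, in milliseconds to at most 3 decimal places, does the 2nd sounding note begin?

1. 0.0ms @ 0 + 676.692ms (3/2)
2. 676.692ms @ 3/2 + 676.692ms (3/2)

note 2 onset = 3/2b = 676.692ms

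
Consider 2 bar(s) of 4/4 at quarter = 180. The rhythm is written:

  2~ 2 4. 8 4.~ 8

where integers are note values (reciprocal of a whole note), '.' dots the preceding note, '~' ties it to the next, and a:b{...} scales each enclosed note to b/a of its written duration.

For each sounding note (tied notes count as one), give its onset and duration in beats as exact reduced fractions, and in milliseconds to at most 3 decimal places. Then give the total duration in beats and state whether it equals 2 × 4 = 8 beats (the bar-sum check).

1) 0.0ms=0b +1333.333ms=4b
2) 1333.333ms=4b +500.0ms=3/2b
3) 1833.333ms=11/2b +166.667ms=1/2b
4) 2000.0ms=6b +666.667ms=2b
Σ=8b of 8 (180bpm 4/4) — PASS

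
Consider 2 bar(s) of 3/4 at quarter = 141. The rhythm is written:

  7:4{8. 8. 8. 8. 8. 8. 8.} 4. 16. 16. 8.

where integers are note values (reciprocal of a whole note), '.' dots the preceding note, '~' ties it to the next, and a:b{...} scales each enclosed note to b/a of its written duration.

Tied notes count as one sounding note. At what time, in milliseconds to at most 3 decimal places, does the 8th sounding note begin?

1. 0.0ms @ 0 + 182.371ms (3/7)
2. 182.371ms @ 3/7 + 182.371ms (3/7)
3. 364.742ms @ 6/7 + 182.371ms (3/7)
4. 547.112ms @ 9/7 + 182.371ms (3/7)
5. 729.483ms @ 12/7 + 182.371ms (3/7)
6. 911.854ms @ 15/7 + 182.371ms (3/7)
7. 1094.225ms @ 18/7 + 182.371ms (3/7)
8. 1276.596ms @ 3 + 638.298ms (3/2)
9. 1914.894ms @ 9/2 + 159.574ms (3/8)
10. 2074.468ms @ 39/8 + 159.574ms (3/8)
11. 2234.043ms @ 21/4 + 319.149ms (3/4)

note 8 onset = 3b = 1276.596ms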